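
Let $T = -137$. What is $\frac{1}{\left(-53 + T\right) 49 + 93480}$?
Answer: $\frac{1}{84170} \approx 1.1881 \cdot 10^{-5}$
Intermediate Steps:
$\frac{1}{\left(-53 + T\right) 49 + 93480} = \frac{1}{\left(-53 - 137\right) 49 + 93480} = \frac{1}{\left(-190\right) 49 + 93480} = \frac{1}{-9310 + 93480} = \frac{1}{84170}$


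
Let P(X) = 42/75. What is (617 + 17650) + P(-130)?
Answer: 456689/25 ≈ 18268.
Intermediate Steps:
P(X) = 14/25 (P(X) = 42*(1/75) = 14/25)
(617 + 17650) + P(-130) = (617 + 17650) + 14/25 = 18267 + 14/25 = 456689/25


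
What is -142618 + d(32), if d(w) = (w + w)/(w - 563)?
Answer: -75730222/531 ≈ -1.4262e+5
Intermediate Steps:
d(w) = 2*w/(-563 + w) (d(w) = (2*w)/(-563 + w) = 2*w/(-563 + w))
-142618 + d(32) = -142618 + 2*32/(-563 + 32) = -142618 + 2*32/(-531) = -142618 + 2*32*(-1/531) = -142618 - 64/531 = -75730222/531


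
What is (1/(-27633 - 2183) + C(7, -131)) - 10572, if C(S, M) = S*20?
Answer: -311040513/29816 ≈ -10432.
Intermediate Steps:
C(S, M) = 20*S
(1/(-27633 - 2183) + C(7, -131)) - 10572 = (1/(-27633 - 2183) + 20*7) - 10572 = (1/(-29816) + 140) - 10572 = (-1/29816 + 140) - 10572 = 4174239/29816 - 10572 = -311040513/29816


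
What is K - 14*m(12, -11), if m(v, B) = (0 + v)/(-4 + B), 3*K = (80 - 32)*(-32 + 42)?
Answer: 856/5 ≈ 171.20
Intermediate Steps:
K = 160 (K = ((80 - 32)*(-32 + 42))/3 = (48*10)/3 = (1/3)*480 = 160)
m(v, B) = v/(-4 + B)
K - 14*m(12, -11) = 160 - 168/(-4 - 11) = 160 - 168/(-15) = 160 - 168*(-1)/15 = 160 - 14*(-4/5) = 160 + 56/5 = 856/5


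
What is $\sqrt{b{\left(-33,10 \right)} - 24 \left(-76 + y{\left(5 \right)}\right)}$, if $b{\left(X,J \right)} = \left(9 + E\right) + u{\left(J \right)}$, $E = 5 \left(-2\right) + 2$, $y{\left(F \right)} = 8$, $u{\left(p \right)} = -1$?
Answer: $4 \sqrt{102} \approx 40.398$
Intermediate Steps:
$E = -8$ ($E = -10 + 2 = -8$)
$b{\left(X,J \right)} = 0$ ($b{\left(X,J \right)} = \left(9 - 8\right) - 1 = 1 - 1 = 0$)
$\sqrt{b{\left(-33,10 \right)} - 24 \left(-76 + y{\left(5 \right)}\right)} = \sqrt{0 - 24 \left(-76 + 8\right)} = \sqrt{0 - -1632} = \sqrt{0 + 1632} = \sqrt{1632} = 4 \sqrt{102}$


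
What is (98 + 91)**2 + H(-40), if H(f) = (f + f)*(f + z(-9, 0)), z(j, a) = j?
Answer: 39641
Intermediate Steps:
H(f) = 2*f*(-9 + f) (H(f) = (f + f)*(f - 9) = (2*f)*(-9 + f) = 2*f*(-9 + f))
(98 + 91)**2 + H(-40) = (98 + 91)**2 + 2*(-40)*(-9 - 40) = 189**2 + 2*(-40)*(-49) = 35721 + 3920 = 39641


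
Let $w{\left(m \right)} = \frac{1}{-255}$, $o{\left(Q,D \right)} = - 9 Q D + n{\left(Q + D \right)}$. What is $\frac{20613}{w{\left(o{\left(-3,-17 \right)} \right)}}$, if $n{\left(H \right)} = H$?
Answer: $-5256315$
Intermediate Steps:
$o{\left(Q,D \right)} = D + Q - 9 D Q$ ($o{\left(Q,D \right)} = - 9 Q D + \left(Q + D\right) = - 9 D Q + \left(D + Q\right) = D + Q - 9 D Q$)
$w{\left(m \right)} = - \frac{1}{255}$
$\frac{20613}{w{\left(o{\left(-3,-17 \right)} \right)}} = \frac{20613}{- \frac{1}{255}} = 20613 \left(-255\right) = -5256315$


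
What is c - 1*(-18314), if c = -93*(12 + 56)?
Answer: 11990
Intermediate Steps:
c = -6324 (c = -93*68 = -6324)
c - 1*(-18314) = -6324 - 1*(-18314) = -6324 + 18314 = 11990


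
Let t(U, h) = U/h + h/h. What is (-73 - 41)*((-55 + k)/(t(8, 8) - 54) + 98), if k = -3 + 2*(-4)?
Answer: -147117/13 ≈ -11317.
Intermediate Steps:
t(U, h) = 1 + U/h (t(U, h) = U/h + 1 = 1 + U/h)
k = -11 (k = -3 - 8 = -11)
(-73 - 41)*((-55 + k)/(t(8, 8) - 54) + 98) = (-73 - 41)*((-55 - 11)/((8 + 8)/8 - 54) + 98) = -114*(-66/((⅛)*16 - 54) + 98) = -114*(-66/(2 - 54) + 98) = -114*(-66/(-52) + 98) = -114*(-66*(-1/52) + 98) = -114*(33/26 + 98) = -114*2581/26 = -147117/13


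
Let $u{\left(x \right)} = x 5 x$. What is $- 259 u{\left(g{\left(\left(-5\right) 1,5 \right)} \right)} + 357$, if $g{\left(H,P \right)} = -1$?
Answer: $-938$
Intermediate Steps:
$u{\left(x \right)} = 5 x^{2}$ ($u{\left(x \right)} = 5 x x = 5 x^{2}$)
$- 259 u{\left(g{\left(\left(-5\right) 1,5 \right)} \right)} + 357 = - 259 \cdot 5 \left(-1\right)^{2} + 357 = - 259 \cdot 5 \cdot 1 + 357 = \left(-259\right) 5 + 357 = -1295 + 357 = -938$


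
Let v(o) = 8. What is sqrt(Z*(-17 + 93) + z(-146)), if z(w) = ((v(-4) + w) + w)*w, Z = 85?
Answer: 2*sqrt(11981) ≈ 218.92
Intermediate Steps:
z(w) = w*(8 + 2*w) (z(w) = ((8 + w) + w)*w = (8 + 2*w)*w = w*(8 + 2*w))
sqrt(Z*(-17 + 93) + z(-146)) = sqrt(85*(-17 + 93) + 2*(-146)*(4 - 146)) = sqrt(85*76 + 2*(-146)*(-142)) = sqrt(6460 + 41464) = sqrt(47924) = 2*sqrt(11981)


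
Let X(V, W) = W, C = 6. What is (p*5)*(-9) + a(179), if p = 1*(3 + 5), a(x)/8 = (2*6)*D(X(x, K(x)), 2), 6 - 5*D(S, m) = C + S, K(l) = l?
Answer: -18984/5 ≈ -3796.8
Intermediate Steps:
D(S, m) = -S/5 (D(S, m) = 6/5 - (6 + S)/5 = 6/5 + (-6/5 - S/5) = -S/5)
a(x) = -96*x/5 (a(x) = 8*((2*6)*(-x/5)) = 8*(12*(-x/5)) = 8*(-12*x/5) = -96*x/5)
p = 8 (p = 1*8 = 8)
(p*5)*(-9) + a(179) = (8*5)*(-9) - 96/5*179 = 40*(-9) - 17184/5 = -360 - 17184/5 = -18984/5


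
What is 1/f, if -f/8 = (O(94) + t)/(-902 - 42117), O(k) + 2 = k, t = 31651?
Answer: 43019/253944 ≈ 0.16940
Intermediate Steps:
O(k) = -2 + k
f = 253944/43019 (f = -8*((-2 + 94) + 31651)/(-902 - 42117) = -8*(92 + 31651)/(-43019) = -253944*(-1)/43019 = -8*(-31743/43019) = 253944/43019 ≈ 5.9031)
1/f = 1/(253944/43019) = 43019/253944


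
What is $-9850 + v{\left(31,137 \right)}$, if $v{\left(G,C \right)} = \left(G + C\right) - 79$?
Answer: $-9761$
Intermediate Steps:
$v{\left(G,C \right)} = -79 + C + G$ ($v{\left(G,C \right)} = \left(C + G\right) - 79 = -79 + C + G$)
$-9850 + v{\left(31,137 \right)} = -9850 + \left(-79 + 137 + 31\right) = -9850 + 89 = -9761$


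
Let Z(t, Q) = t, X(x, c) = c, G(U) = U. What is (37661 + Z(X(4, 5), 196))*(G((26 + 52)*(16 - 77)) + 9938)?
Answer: 195109880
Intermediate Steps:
(37661 + Z(X(4, 5), 196))*(G((26 + 52)*(16 - 77)) + 9938) = (37661 + 5)*((26 + 52)*(16 - 77) + 9938) = 37666*(78*(-61) + 9938) = 37666*(-4758 + 9938) = 37666*5180 = 195109880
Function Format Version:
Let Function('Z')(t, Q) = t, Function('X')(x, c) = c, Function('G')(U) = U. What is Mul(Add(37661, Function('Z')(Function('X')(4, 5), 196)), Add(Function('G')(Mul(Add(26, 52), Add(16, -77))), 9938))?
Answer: 195109880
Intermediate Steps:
Mul(Add(37661, Function('Z')(Function('X')(4, 5), 196)), Add(Function('G')(Mul(Add(26, 52), Add(16, -77))), 9938)) = Mul(Add(37661, 5), Add(Mul(Add(26, 52), Add(16, -77)), 9938)) = Mul(37666, Add(Mul(78, -61), 9938)) = Mul(37666, Add(-4758, 9938)) = Mul(37666, 5180) = 195109880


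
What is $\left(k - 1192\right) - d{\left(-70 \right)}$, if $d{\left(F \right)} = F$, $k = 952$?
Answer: $-170$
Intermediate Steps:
$\left(k - 1192\right) - d{\left(-70 \right)} = \left(952 - 1192\right) - -70 = -240 + 70 = -170$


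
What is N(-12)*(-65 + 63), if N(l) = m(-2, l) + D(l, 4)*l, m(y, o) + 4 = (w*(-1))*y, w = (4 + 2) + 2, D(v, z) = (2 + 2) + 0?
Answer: 72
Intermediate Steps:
D(v, z) = 4 (D(v, z) = 4 + 0 = 4)
w = 8 (w = 6 + 2 = 8)
m(y, o) = -4 - 8*y (m(y, o) = -4 + (8*(-1))*y = -4 - 8*y)
N(l) = 12 + 4*l (N(l) = (-4 - 8*(-2)) + 4*l = (-4 + 16) + 4*l = 12 + 4*l)
N(-12)*(-65 + 63) = (12 + 4*(-12))*(-65 + 63) = (12 - 48)*(-2) = -36*(-2) = 72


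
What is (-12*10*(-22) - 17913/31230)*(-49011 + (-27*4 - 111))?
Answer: -45088819989/347 ≈ -1.2994e+8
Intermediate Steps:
(-12*10*(-22) - 17913/31230)*(-49011 + (-27*4 - 111)) = (-120*(-22) - 17913*1/31230)*(-49011 + (-108 - 111)) = (2640 - 5971/10410)*(-49011 - 219) = (27476429/10410)*(-49230) = -45088819989/347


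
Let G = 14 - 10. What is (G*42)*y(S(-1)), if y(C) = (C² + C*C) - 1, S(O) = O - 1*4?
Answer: 8232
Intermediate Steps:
S(O) = -4 + O (S(O) = O - 4 = -4 + O)
G = 4
y(C) = -1 + 2*C² (y(C) = (C² + C²) - 1 = 2*C² - 1 = -1 + 2*C²)
(G*42)*y(S(-1)) = (4*42)*(-1 + 2*(-4 - 1)²) = 168*(-1 + 2*(-5)²) = 168*(-1 + 2*25) = 168*(-1 + 50) = 168*49 = 8232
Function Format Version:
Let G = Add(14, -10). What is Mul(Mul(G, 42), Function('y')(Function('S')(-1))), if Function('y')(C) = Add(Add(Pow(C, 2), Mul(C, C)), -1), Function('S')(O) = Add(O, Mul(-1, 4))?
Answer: 8232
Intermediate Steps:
Function('S')(O) = Add(-4, O) (Function('S')(O) = Add(O, -4) = Add(-4, O))
G = 4
Function('y')(C) = Add(-1, Mul(2, Pow(C, 2))) (Function('y')(C) = Add(Add(Pow(C, 2), Pow(C, 2)), -1) = Add(Mul(2, Pow(C, 2)), -1) = Add(-1, Mul(2, Pow(C, 2))))
Mul(Mul(G, 42), Function('y')(Function('S')(-1))) = Mul(Mul(4, 42), Add(-1, Mul(2, Pow(Add(-4, -1), 2)))) = Mul(168, Add(-1, Mul(2, Pow(-5, 2)))) = Mul(168, Add(-1, Mul(2, 25))) = Mul(168, Add(-1, 50)) = Mul(168, 49) = 8232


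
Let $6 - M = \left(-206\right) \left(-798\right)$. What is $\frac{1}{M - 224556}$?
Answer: $- \frac{1}{388938} \approx -2.5711 \cdot 10^{-6}$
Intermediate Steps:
$M = -164382$ ($M = 6 - \left(-206\right) \left(-798\right) = 6 - 164388 = -164382$)
$\frac{1}{M - 224556} = \frac{1}{-164382 - 224556} = \frac{1}{-388938} = - \frac{1}{388938}$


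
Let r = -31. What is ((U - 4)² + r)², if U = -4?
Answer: 1089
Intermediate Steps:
((U - 4)² + r)² = ((-4 - 4)² - 31)² = ((-8)² - 31)² = (64 - 31)² = 33² = 1089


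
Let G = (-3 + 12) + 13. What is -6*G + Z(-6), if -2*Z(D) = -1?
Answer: -263/2 ≈ -131.50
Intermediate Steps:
Z(D) = ½ (Z(D) = -½*(-1) = ½)
G = 22 (G = 9 + 13 = 22)
-6*G + Z(-6) = -6*22 + ½ = -132 + ½ = -263/2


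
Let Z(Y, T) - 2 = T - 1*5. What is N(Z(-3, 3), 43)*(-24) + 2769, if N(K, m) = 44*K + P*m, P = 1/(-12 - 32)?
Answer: 30717/11 ≈ 2792.5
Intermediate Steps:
Z(Y, T) = -3 + T (Z(Y, T) = 2 + (T - 1*5) = 2 + (T - 5) = 2 + (-5 + T) = -3 + T)
P = -1/44 (P = 1/(-44) = -1/44 ≈ -0.022727)
N(K, m) = 44*K - m/44
N(Z(-3, 3), 43)*(-24) + 2769 = (44*(-3 + 3) - 1/44*43)*(-24) + 2769 = (44*0 - 43/44)*(-24) + 2769 = (0 - 43/44)*(-24) + 2769 = -43/44*(-24) + 2769 = 258/11 + 2769 = 30717/11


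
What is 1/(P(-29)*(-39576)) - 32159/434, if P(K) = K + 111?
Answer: -52181708161/704215344 ≈ -74.099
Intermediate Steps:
P(K) = 111 + K
1/(P(-29)*(-39576)) - 32159/434 = 1/((111 - 29)*(-39576)) - 32159/434 = -1/39576/82 - 32159*1/434 = (1/82)*(-1/39576) - 32159/434 = -1/3245232 - 32159/434 = -52181708161/704215344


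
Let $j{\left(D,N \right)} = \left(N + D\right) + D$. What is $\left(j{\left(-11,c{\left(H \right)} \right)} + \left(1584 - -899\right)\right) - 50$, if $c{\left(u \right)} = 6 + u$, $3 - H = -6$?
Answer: $2426$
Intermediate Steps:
$H = 9$ ($H = 3 - -6 = 3 + 6 = 9$)
$j{\left(D,N \right)} = N + 2 D$ ($j{\left(D,N \right)} = \left(D + N\right) + D = N + 2 D$)
$\left(j{\left(-11,c{\left(H \right)} \right)} + \left(1584 - -899\right)\right) - 50 = \left(\left(\left(6 + 9\right) + 2 \left(-11\right)\right) + \left(1584 - -899\right)\right) - 50 = \left(\left(15 - 22\right) + \left(1584 + 899\right)\right) - 50 = \left(-7 + 2483\right) - 50 = 2476 - 50 = 2426$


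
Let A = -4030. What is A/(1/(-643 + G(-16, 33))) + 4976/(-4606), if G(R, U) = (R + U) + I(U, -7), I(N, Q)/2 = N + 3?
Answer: 5141721372/2303 ≈ 2.2326e+6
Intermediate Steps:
I(N, Q) = 6 + 2*N (I(N, Q) = 2*(N + 3) = 2*(3 + N) = 6 + 2*N)
G(R, U) = 6 + R + 3*U (G(R, U) = (R + U) + (6 + 2*U) = 6 + R + 3*U)
A/(1/(-643 + G(-16, 33))) + 4976/(-4606) = -4030/(1/(-643 + (6 - 16 + 3*33))) + 4976/(-4606) = -4030/(1/(-643 + (6 - 16 + 99))) + 4976*(-1/4606) = -4030/(1/(-643 + 89)) - 2488/2303 = -4030/(1/(-554)) - 2488/2303 = -4030/(-1/554) - 2488/2303 = -4030*(-554) - 2488/2303 = 2232620 - 2488/2303 = 5141721372/2303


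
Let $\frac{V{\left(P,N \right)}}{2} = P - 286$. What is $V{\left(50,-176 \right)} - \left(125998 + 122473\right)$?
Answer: $-248943$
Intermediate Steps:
$V{\left(P,N \right)} = -572 + 2 P$ ($V{\left(P,N \right)} = 2 \left(P - 286\right) = 2 \left(-286 + P\right) = -572 + 2 P$)
$V{\left(50,-176 \right)} - \left(125998 + 122473\right) = \left(-572 + 2 \cdot 50\right) - \left(125998 + 122473\right) = \left(-572 + 100\right) - 248471 = -472 - 248471 = -248943$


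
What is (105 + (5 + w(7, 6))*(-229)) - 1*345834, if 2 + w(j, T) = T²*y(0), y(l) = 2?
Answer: -362904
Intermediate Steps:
w(j, T) = -2 + 2*T² (w(j, T) = -2 + T²*2 = -2 + 2*T²)
(105 + (5 + w(7, 6))*(-229)) - 1*345834 = (105 + (5 + (-2 + 2*6²))*(-229)) - 1*345834 = (105 + (5 + (-2 + 2*36))*(-229)) - 345834 = (105 + (5 + (-2 + 72))*(-229)) - 345834 = (105 + (5 + 70)*(-229)) - 345834 = (105 + 75*(-229)) - 345834 = (105 - 17175) - 345834 = -17070 - 345834 = -362904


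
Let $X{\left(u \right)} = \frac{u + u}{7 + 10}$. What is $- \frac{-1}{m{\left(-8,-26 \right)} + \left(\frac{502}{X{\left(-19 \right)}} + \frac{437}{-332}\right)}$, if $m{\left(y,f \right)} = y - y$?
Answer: $- \frac{6308}{1424947} \approx -0.0044268$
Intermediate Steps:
$X{\left(u \right)} = \frac{2 u}{17}$
$m{\left(y,f \right)} = 0$
$- \frac{-1}{m{\left(-8,-26 \right)} + \left(\frac{502}{X{\left(-19 \right)}} + \frac{437}{-332}\right)} = - \frac{-1}{0 + \left(\frac{502}{\frac{2}{17} \left(-19\right)} + \frac{437}{-332}\right)} = - \frac{-1}{0 + \left(\frac{502}{- \frac{38}{17}} + 437 \left(- \frac{1}{332}\right)\right)} = - \frac{-1}{0 + \left(502 \left(- \frac{17}{38}\right) - \frac{437}{332}\right)} = - \frac{-1}{0 - \frac{1424947}{6308}} = - \frac{-1}{- \frac{1424947}{6308}} = - \frac{\left(-1\right) \left(-6308\right)}{1424947} = \left(-1\right) \frac{6308}{1424947} = - \frac{6308}{1424947}$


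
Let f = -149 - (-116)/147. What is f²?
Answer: 474673369/21609 ≈ 21966.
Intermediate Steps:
f = -21787/147 (f = -149 - (-116)/147 = -149 - 1*(-116/147) = -149 + 116/147 = -21787/147 ≈ -148.21)
f² = (-21787/147)² = 474673369/21609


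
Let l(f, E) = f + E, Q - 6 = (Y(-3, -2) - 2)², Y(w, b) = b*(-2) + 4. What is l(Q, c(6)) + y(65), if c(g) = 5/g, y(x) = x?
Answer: 647/6 ≈ 107.83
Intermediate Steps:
Y(w, b) = 4 - 2*b (Y(w, b) = -2*b + 4 = 4 - 2*b)
Q = 42 (Q = 6 + ((4 - 2*(-2)) - 2)² = 6 + ((4 + 4) - 2)² = 6 + (8 - 2)² = 6 + 6² = 6 + 36 = 42)
l(f, E) = E + f
l(Q, c(6)) + y(65) = (5/6 + 42) + 65 = (5*(⅙) + 42) + 65 = (⅚ + 42) + 65 = 257/6 + 65 = 647/6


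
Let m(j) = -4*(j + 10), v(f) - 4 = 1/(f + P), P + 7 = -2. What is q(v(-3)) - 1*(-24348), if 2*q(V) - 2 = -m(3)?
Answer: 24375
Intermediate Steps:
P = -9 (P = -7 - 2 = -9)
v(f) = 4 + 1/(-9 + f) (v(f) = 4 + 1/(f - 9) = 4 + 1/(-9 + f))
m(j) = -40 - 4*j (m(j) = -4*(10 + j) = -40 - 4*j)
q(V) = 27 (q(V) = 1 + (-(-40 - 4*3))/2 = 1 + (-(-40 - 12))/2 = 1 + (-1*(-52))/2 = 1 + (1/2)*52 = 1 + 26 = 27)
q(v(-3)) - 1*(-24348) = 27 - 1*(-24348) = 27 + 24348 = 24375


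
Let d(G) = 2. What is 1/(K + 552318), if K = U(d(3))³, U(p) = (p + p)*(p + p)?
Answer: 1/556414 ≈ 1.7972e-6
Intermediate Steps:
U(p) = 4*p² (U(p) = (2*p)*(2*p) = 4*p²)
K = 4096 (K = (4*2²)³ = (4*4)³ = 16³ = 4096)
1/(K + 552318) = 1/(4096 + 552318) = 1/556414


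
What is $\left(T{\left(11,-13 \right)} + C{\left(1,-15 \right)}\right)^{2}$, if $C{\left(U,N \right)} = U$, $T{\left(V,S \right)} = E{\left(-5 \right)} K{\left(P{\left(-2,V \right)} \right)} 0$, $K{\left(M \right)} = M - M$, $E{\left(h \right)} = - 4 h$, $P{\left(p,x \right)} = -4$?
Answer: $1$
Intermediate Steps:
$K{\left(M \right)} = 0$
$T{\left(V,S \right)} = 0$ ($T{\left(V,S \right)} = \left(-4\right) \left(-5\right) 0 \cdot 0 = 20 \cdot 0 \cdot 0 = 0 \cdot 0 = 0$)
$\left(T{\left(11,-13 \right)} + C{\left(1,-15 \right)}\right)^{2} = \left(0 + 1\right)^{2} = 1^{2} = 1$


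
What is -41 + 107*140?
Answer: 14939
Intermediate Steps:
-41 + 107*140 = -41 + 14980 = 14939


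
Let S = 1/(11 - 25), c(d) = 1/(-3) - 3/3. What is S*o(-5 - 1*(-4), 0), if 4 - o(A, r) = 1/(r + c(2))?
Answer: -19/56 ≈ -0.33929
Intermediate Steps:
c(d) = -4/3 (c(d) = 1*(-⅓) - 3*⅓ = -⅓ - 1 = -4/3)
S = -1/14 (S = 1/(-14) = -1/14 ≈ -0.071429)
o(A, r) = 4 - 1/(-4/3 + r) (o(A, r) = 4 - 1/(r - 4/3) = 4 - 1/(-4/3 + r))
S*o(-5 - 1*(-4), 0) = -(-19 + 12*0)/(14*(-4 + 3*0)) = -(-19 + 0)/(14*(-4 + 0)) = -(-19)/(14*(-4)) = -(-1)*(-19)/56 = -1/14*19/4 = -19/56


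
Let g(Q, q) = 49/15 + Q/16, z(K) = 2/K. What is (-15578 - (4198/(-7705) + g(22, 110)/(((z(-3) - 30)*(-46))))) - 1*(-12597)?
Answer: -33803644423/11341760 ≈ -2980.5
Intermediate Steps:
g(Q, q) = 49/15 + Q/16 (g(Q, q) = 49*(1/15) + Q*(1/16) = 49/15 + Q/16)
(-15578 - (4198/(-7705) + g(22, 110)/(((z(-3) - 30)*(-46))))) - 1*(-12597) = (-15578 - (4198/(-7705) + (49/15 + (1/16)*22)/(((2/(-3) - 30)*(-46))))) - 1*(-12597) = (-15578 - (4198*(-1/7705) + (49/15 + 11/8)/(((2*(-1/3) - 30)*(-46))))) + 12597 = (-15578 - (-4198/7705 + 557/(120*(((-2/3 - 30)*(-46)))))) + 12597 = (-15578 - (-4198/7705 + 557/(120*((-92/3*(-46)))))) + 12597 = (-15578 - (-4198/7705 + 557/(120*(4232/3)))) + 12597 = (-15578 - (-4198/7705 + (557/120)*(3/4232))) + 12597 = (-15578 - (-4198/7705 + 557/169280)) + 12597 = (-15578 - 1*(-6142137/11341760)) + 12597 = (-15578 + 6142137/11341760) + 12597 = -176675795143/11341760 + 12597 = -33803644423/11341760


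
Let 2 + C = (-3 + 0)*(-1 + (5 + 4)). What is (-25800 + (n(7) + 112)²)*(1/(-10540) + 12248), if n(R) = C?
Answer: -593961121319/2635 ≈ -2.2541e+8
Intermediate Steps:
C = -26 (C = -2 + (-3 + 0)*(-1 + (5 + 4)) = -2 - 3*(-1 + 9) = -2 - 3*8 = -2 - 24 = -26)
n(R) = -26
(-25800 + (n(7) + 112)²)*(1/(-10540) + 12248) = (-25800 + (-26 + 112)²)*(1/(-10540) + 12248) = (-25800 + 86²)*(-1/10540 + 12248) = (-25800 + 7396)*(129093919/10540) = -18404*129093919/10540 = -593961121319/2635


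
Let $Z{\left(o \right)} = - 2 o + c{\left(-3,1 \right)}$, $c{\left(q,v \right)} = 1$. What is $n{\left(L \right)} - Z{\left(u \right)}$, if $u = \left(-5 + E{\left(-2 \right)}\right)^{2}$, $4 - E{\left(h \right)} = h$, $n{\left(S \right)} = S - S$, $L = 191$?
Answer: $1$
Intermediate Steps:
$n{\left(S \right)} = 0$
$E{\left(h \right)} = 4 - h$
$u = 1$ ($u = \left(-5 + \left(4 - -2\right)\right)^{2} = \left(-5 + \left(4 + 2\right)\right)^{2} = \left(-5 + 6\right)^{2} = 1^{2} = 1$)
$Z{\left(o \right)} = 1 - 2 o$ ($Z{\left(o \right)} = - 2 o + 1 = 1 - 2 o$)
$n{\left(L \right)} - Z{\left(u \right)} = 0 - \left(1 - 2\right) = 0 - -1 = 0 + 1 = 1$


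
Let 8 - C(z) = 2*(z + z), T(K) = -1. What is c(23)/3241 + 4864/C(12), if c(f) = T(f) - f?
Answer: -1970648/16205 ≈ -121.61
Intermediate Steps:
C(z) = 8 - 4*z (C(z) = 8 - 2*(z + z) = 8 - 2*2*z = 8 - 4*z)
c(f) = -1 - f
c(23)/3241 + 4864/C(12) = (-1 - 1*23)/3241 + 4864/(8 - 4*12) = (-1 - 23)*(1/3241) + 4864/(8 - 48) = -24*1/3241 + 4864/(-40) = -24/3241 + 4864*(-1/40) = -24/3241 - 608/5 = -1970648/16205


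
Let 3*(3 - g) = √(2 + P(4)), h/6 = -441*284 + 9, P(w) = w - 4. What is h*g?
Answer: -2254230 + 250470*√2 ≈ -1.9000e+6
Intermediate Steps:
P(w) = -4 + w
h = -751410 (h = 6*(-441*284 + 9) = 6*(-125244 + 9) = 6*(-125235) = -751410)
g = 3 - √2/3 (g = 3 - √(2 + (-4 + 4))/3 = 3 - √(2 + 0)/3 = 3 - √2/3 ≈ 2.5286)
h*g = -751410*(3 - √2/3) = -2254230 + 250470*√2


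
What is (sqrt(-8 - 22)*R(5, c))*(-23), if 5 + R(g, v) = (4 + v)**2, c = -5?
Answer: 92*I*sqrt(30) ≈ 503.9*I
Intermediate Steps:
R(g, v) = -5 + (4 + v)**2
(sqrt(-8 - 22)*R(5, c))*(-23) = (sqrt(-8 - 22)*(-5 + (4 - 5)**2))*(-23) = (sqrt(-30)*(-5 + (-1)**2))*(-23) = ((I*sqrt(30))*(-5 + 1))*(-23) = ((I*sqrt(30))*(-4))*(-23) = -4*I*sqrt(30)*(-23) = 92*I*sqrt(30)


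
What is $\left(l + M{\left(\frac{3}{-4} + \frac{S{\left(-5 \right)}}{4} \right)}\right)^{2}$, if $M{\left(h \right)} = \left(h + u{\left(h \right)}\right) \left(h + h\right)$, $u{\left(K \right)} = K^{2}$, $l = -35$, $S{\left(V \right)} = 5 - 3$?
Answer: $\frac{1247689}{1024} \approx 1218.4$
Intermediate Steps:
$S{\left(V \right)} = 2$ ($S{\left(V \right)} = 5 - 3 = 2$)
$M{\left(h \right)} = 2 h \left(h + h^{2}\right)$ ($M{\left(h \right)} = \left(h + h^{2}\right) \left(h + h\right) = \left(h + h^{2}\right) 2 h = 2 h \left(h + h^{2}\right)$)
$\left(l + M{\left(\frac{3}{-4} + \frac{S{\left(-5 \right)}}{4} \right)}\right)^{2} = \left(-35 + 2 \left(\frac{3}{-4} + \frac{2}{4}\right)^{2} \left(1 + \left(\frac{3}{-4} + \frac{2}{4}\right)\right)\right)^{2} = \left(-35 + 2 \left(3 \left(- \frac{1}{4}\right) + 2 \cdot \frac{1}{4}\right)^{2} \left(1 + \left(3 \left(- \frac{1}{4}\right) + 2 \cdot \frac{1}{4}\right)\right)\right)^{2} = \left(-35 + 2 \left(- \frac{3}{4} + \frac{1}{2}\right)^{2} \left(1 + \left(- \frac{3}{4} + \frac{1}{2}\right)\right)\right)^{2} = \left(-35 + 2 \left(- \frac{1}{4}\right)^{2} \left(1 - \frac{1}{4}\right)\right)^{2} = \left(-35 + 2 \cdot \frac{1}{16} \cdot \frac{3}{4}\right)^{2} = \left(-35 + \frac{3}{32}\right)^{2} = \left(- \frac{1117}{32}\right)^{2} = \frac{1247689}{1024}$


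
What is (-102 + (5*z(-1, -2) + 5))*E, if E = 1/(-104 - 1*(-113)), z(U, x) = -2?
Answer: -107/9 ≈ -11.889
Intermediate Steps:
E = ⅑ (E = 1/(-104 + 113) = 1/9 = ⅑ ≈ 0.11111)
(-102 + (5*z(-1, -2) + 5))*E = (-102 + (5*(-2) + 5))*(⅑) = (-102 + (-10 + 5))*(⅑) = (-102 - 5)*(⅑) = -107*⅑ = -107/9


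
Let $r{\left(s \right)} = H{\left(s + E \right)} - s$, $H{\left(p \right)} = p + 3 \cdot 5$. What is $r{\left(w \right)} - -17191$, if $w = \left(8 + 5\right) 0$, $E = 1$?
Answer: $17207$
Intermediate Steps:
$H{\left(p \right)} = 15 + p$ ($H{\left(p \right)} = p + 15 = 15 + p$)
$w = 0$ ($w = 13 \cdot 0 = 0$)
$r{\left(s \right)} = 16$ ($r{\left(s \right)} = \left(15 + \left(s + 1\right)\right) - s = \left(15 + \left(1 + s\right)\right) - s = \left(16 + s\right) - s = 16$)
$r{\left(w \right)} - -17191 = 16 - -17191 = 16 + 17191 = 17207$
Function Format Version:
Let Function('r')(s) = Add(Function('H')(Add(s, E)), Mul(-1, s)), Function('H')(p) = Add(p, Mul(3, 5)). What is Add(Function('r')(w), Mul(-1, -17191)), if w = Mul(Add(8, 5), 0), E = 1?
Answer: 17207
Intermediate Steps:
Function('H')(p) = Add(15, p) (Function('H')(p) = Add(p, 15) = Add(15, p))
w = 0 (w = Mul(13, 0) = 0)
Function('r')(s) = 16 (Function('r')(s) = Add(Add(15, Add(s, 1)), Mul(-1, s)) = Add(Add(15, Add(1, s)), Mul(-1, s)) = Add(Add(16, s), Mul(-1, s)) = 16)
Add(Function('r')(w), Mul(-1, -17191)) = Add(16, Mul(-1, -17191)) = Add(16, 17191) = 17207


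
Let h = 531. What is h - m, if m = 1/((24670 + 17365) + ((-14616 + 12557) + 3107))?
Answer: 22877072/43083 ≈ 531.00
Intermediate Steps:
m = 1/43083 (m = 1/(42035 + (-2059 + 3107)) = 1/(42035 + 1048) = 1/43083 ≈ 2.3211e-5)
h - m = 531 - 1*1/43083 = 531 - 1/43083 = 22877072/43083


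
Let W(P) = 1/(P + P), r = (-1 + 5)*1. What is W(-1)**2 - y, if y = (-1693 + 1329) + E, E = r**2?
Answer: 1393/4 ≈ 348.25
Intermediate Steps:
r = 4 (r = 4*1 = 4)
E = 16 (E = 4**2 = 16)
W(P) = 1/(2*P)
y = -348 (y = (-1693 + 1329) + 16 = -364 + 16 = -348)
W(-1)**2 - y = ((1/2)/(-1))**2 - 1*(-348) = ((1/2)*(-1))**2 + 348 = (-1/2)**2 + 348 = 1/4 + 348 = 1393/4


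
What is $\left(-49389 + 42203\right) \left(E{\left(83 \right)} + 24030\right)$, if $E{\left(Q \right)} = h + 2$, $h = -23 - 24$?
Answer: $-172356210$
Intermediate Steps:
$h = -47$ ($h = -23 - 24 = -47$)
$E{\left(Q \right)} = -45$ ($E{\left(Q \right)} = -47 + 2 = -45$)
$\left(-49389 + 42203\right) \left(E{\left(83 \right)} + 24030\right) = \left(-49389 + 42203\right) \left(-45 + 24030\right) = \left(-7186\right) 23985 = -172356210$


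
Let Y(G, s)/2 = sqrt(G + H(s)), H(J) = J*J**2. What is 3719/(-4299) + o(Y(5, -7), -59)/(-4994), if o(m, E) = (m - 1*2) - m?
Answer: -9282044/10734603 ≈ -0.86468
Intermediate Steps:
H(J) = J**3
Y(G, s) = 2*sqrt(G + s**3)
o(m, E) = -2 (o(m, E) = (m - 2) - m = (-2 + m) - m = -2)
3719/(-4299) + o(Y(5, -7), -59)/(-4994) = 3719/(-4299) - 2/(-4994) = 3719*(-1/4299) - 2*(-1/4994) = -3719/4299 + 1/2497 = -9282044/10734603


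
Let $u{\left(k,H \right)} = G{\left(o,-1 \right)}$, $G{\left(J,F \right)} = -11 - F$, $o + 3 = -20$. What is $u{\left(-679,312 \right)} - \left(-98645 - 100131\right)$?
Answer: $198766$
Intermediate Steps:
$o = -23$ ($o = -3 - 20 = -23$)
$u{\left(k,H \right)} = -10$ ($u{\left(k,H \right)} = -11 - -1 = -11 + 1 = -10$)
$u{\left(-679,312 \right)} - \left(-98645 - 100131\right) = -10 - \left(-98645 - 100131\right) = -10 - -198776 = -10 + 198776 = 198766$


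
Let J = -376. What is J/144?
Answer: -47/18 ≈ -2.6111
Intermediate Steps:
J/144 = -376/144 = -376*1/144 = -47/18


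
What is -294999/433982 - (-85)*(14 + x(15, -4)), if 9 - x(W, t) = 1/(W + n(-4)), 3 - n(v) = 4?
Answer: 2959267221/1518937 ≈ 1948.2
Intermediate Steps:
n(v) = -1 (n(v) = 3 - 1*4 = 3 - 4 = -1)
x(W, t) = 9 - 1/(-1 + W) (x(W, t) = 9 - 1/(W - 1) = 9 - 1/(-1 + W))
-294999/433982 - (-85)*(14 + x(15, -4)) = -294999/433982 - (-85)*(14 + (-10 + 9*15)/(-1 + 15)) = -294999*1/433982 - (-85)*(14 + (-10 + 135)/14) = -294999/433982 - (-85)*(14 + (1/14)*125) = -294999/433982 - (-85)*(14 + 125/14) = -294999/433982 - (-85)*321/14 = -294999/433982 - 1*(-27285/14) = -294999/433982 + 27285/14 = 2959267221/1518937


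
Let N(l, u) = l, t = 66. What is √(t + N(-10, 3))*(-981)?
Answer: -1962*√14 ≈ -7341.1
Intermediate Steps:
√(t + N(-10, 3))*(-981) = √(66 - 10)*(-981) = √56*(-981) = (2*√14)*(-981) = -1962*√14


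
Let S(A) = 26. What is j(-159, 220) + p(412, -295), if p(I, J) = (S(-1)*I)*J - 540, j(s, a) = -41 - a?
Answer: -3160841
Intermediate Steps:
p(I, J) = -540 + 26*I*J (p(I, J) = (26*I)*J - 540 = 26*I*J - 540 = -540 + 26*I*J)
j(-159, 220) + p(412, -295) = (-41 - 1*220) + (-540 + 26*412*(-295)) = (-41 - 220) + (-540 - 3160040) = -261 - 3160580 = -3160841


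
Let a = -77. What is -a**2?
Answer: -5929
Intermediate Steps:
-a**2 = -1*(-77)**2 = -1*5929 = -5929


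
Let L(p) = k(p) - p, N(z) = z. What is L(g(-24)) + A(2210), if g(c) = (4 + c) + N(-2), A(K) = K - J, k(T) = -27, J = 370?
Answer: 1835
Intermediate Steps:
A(K) = -370 + K (A(K) = K - 1*370 = K - 370 = -370 + K)
g(c) = 2 + c (g(c) = (4 + c) - 2 = 2 + c)
L(p) = -27 - p
L(g(-24)) + A(2210) = (-27 - (2 - 24)) + (-370 + 2210) = (-27 - 1*(-22)) + 1840 = (-27 + 22) + 1840 = -5 + 1840 = 1835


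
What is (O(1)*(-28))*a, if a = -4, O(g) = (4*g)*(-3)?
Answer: -1344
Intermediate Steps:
O(g) = -12*g
(O(1)*(-28))*a = (-12*1*(-28))*(-4) = -12*(-28)*(-4) = 336*(-4) = -1344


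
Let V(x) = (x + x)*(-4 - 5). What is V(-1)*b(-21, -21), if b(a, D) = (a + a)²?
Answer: 31752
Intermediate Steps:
b(a, D) = 4*a² (b(a, D) = (2*a)² = 4*a²)
V(x) = -18*x (V(x) = (2*x)*(-9) = -18*x)
V(-1)*b(-21, -21) = (-18*(-1))*(4*(-21)²) = 18*(4*441) = 18*1764 = 31752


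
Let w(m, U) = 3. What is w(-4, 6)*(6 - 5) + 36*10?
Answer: 363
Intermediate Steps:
w(-4, 6)*(6 - 5) + 36*10 = 3*(6 - 5) + 36*10 = 3*1 + 360 = 3 + 360 = 363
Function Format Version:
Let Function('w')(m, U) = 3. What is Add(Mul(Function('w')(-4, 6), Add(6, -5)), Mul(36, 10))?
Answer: 363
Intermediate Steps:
Add(Mul(Function('w')(-4, 6), Add(6, -5)), Mul(36, 10)) = Add(Mul(3, Add(6, -5)), Mul(36, 10)) = Add(Mul(3, 1), 360) = Add(3, 360) = 363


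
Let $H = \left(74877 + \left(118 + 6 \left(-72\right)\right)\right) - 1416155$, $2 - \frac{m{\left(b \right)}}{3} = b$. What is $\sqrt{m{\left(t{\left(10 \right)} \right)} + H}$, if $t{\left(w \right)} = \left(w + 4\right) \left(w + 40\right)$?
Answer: $i \sqrt{1343686} \approx 1159.2 i$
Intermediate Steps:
$t{\left(w \right)} = \left(4 + w\right) \left(40 + w\right)$
$m{\left(b \right)} = 6 - 3 b$
$H = -1341592$ ($H = \left(74877 + \left(118 - 432\right)\right) - 1416155 = \left(74877 - 314\right) - 1416155 = 74563 - 1416155 = -1341592$)
$\sqrt{m{\left(t{\left(10 \right)} \right)} + H} = \sqrt{\left(6 - 3 \left(160 + 10^{2} + 44 \cdot 10\right)\right) - 1341592} = \sqrt{\left(6 - 3 \left(160 + 100 + 440\right)\right) - 1341592} = \sqrt{\left(6 - 2100\right) - 1341592} = \sqrt{-2094 - 1341592} = \sqrt{-1343686} = i \sqrt{1343686}$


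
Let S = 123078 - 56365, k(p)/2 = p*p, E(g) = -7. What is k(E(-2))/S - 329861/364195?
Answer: -21970325783/24296541035 ≈ -0.90426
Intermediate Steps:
k(p) = 2*p**2 (k(p) = 2*(p*p) = 2*p**2)
S = 66713
k(E(-2))/S - 329861/364195 = (2*(-7)**2)/66713 - 329861/364195 = (2*49)*(1/66713) - 329861*1/364195 = 98*(1/66713) - 329861/364195 = 98/66713 - 329861/364195 = -21970325783/24296541035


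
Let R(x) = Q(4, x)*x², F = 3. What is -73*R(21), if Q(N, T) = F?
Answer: -96579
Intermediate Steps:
Q(N, T) = 3
R(x) = 3*x²
-73*R(21) = -219*21² = -219*441 = -73*1323 = -96579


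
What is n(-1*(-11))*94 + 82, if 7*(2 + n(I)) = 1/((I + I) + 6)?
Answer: -10341/98 ≈ -105.52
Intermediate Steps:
n(I) = -2 + 1/(7*(6 + 2*I)) (n(I) = -2 + 1/(7*((I + I) + 6)) = -2 + 1/(7*(2*I + 6)) = -2 + 1/(7*(6 + 2*I)))
n(-1*(-11))*94 + 82 = ((-83 - (-28)*(-11))/(14*(3 - 1*(-11))))*94 + 82 = ((-83 - 28*11)/(14*(3 + 11)))*94 + 82 = ((1/14)*(-83 - 308)/14)*94 + 82 = ((1/14)*(1/14)*(-391))*94 + 82 = -391/196*94 + 82 = -18377/98 + 82 = -10341/98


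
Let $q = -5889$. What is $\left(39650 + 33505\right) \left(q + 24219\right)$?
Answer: $1340931150$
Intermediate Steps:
$\left(39650 + 33505\right) \left(q + 24219\right) = \left(39650 + 33505\right) \left(-5889 + 24219\right) = 73155 \cdot 18330 = 1340931150$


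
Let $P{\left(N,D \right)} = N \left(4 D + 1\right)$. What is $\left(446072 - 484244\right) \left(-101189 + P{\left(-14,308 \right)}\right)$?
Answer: $4521511572$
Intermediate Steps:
$P{\left(N,D \right)} = N \left(1 + 4 D\right)$
$\left(446072 - 484244\right) \left(-101189 + P{\left(-14,308 \right)}\right) = \left(446072 - 484244\right) \left(-101189 - 14 \left(1 + 4 \cdot 308\right)\right) = - 38172 \left(-101189 - 14 \left(1 + 1232\right)\right) = - 38172 \left(-101189 - 17262\right) = \left(-38172\right) \left(-118451\right) = 4521511572$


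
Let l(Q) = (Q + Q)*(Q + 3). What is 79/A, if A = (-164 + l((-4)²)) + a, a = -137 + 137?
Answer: 79/444 ≈ 0.17793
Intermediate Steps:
l(Q) = 2*Q*(3 + Q) (l(Q) = (2*Q)*(3 + Q) = 2*Q*(3 + Q))
a = 0
A = 444 (A = (-164 + 2*(-4)²*(3 + (-4)²)) + 0 = (-164 + 2*16*(3 + 16)) + 0 = (-164 + 2*16*19) + 0 = (-164 + 608) + 0 = 444 + 0 = 444)
79/A = 79/444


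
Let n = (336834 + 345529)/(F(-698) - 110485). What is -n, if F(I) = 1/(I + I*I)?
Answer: 331973693678/53751615409 ≈ 6.1761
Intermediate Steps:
F(I) = 1/(I + I²)
n = -331973693678/53751615409 (n = (336834 + 345529)/(1/((-698)*(1 - 698)) - 110485) = 682363/(-1/698/(-697) - 110485) = 682363/(-1/698*(-1/697) - 110485) = 682363/(1/486506 - 110485) = 682363/(-53751615409/486506) = 682363*(-486506/53751615409) = -331973693678/53751615409 ≈ -6.1761)
-n = -1*(-331973693678/53751615409) = 331973693678/53751615409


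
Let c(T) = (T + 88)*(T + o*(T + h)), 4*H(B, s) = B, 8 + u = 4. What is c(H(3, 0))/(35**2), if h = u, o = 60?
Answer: -7881/560 ≈ -14.073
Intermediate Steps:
u = -4 (u = -8 + 4 = -4)
h = -4
H(B, s) = B/4
c(T) = (-240 + 61*T)*(88 + T) (c(T) = (T + 88)*(T + 60*(T - 4)) = (88 + T)*(T + 60*(-4 + T)) = (88 + T)*(T + (-240 + 60*T)) = (88 + T)*(-240 + 61*T) = (-240 + 61*T)*(88 + T))
c(H(3, 0))/(35**2) = (-21120 + 61*((1/4)*3)**2 + 5128*((1/4)*3))/(35**2) = (-21120 + 61*(3/4)**2 + 5128*(3/4))/1225 = (-21120 + 61*(9/16) + 3846)*(1/1225) = (-21120 + 549/16 + 3846)*(1/1225) = -275835/16*1/1225 = -7881/560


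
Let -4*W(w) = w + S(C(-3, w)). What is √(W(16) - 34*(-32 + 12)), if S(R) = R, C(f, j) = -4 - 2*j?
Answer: √685 ≈ 26.173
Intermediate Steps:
W(w) = 1 + w/4 (W(w) = -(w + (-4 - 2*w))/4 = -(-4 - w)/4 = 1 + w/4)
√(W(16) - 34*(-32 + 12)) = √((1 + (¼)*16) - 34*(-32 + 12)) = √((1 + 4) - 34*(-20)) = √(5 + 680) = √685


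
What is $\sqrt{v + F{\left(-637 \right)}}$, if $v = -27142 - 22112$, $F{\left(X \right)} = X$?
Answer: $i \sqrt{49891} \approx 223.36 i$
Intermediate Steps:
$v = -49254$ ($v = -27142 - 22112 = -49254$)
$\sqrt{v + F{\left(-637 \right)}} = \sqrt{-49254 - 637} = \sqrt{-49891} = i \sqrt{49891}$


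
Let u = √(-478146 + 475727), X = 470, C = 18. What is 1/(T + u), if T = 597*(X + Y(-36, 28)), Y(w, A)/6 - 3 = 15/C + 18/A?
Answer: 14534562/4311295884487 - 49*I*√2419/4311295884487 ≈ 3.3713e-6 - 5.5899e-10*I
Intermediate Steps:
Y(w, A) = 23 + 108/A (Y(w, A) = 18 + 6*(15/18 + 18/A) = 18 + 6*(15*(1/18) + 18/A) = 18 + 6*(⅚ + 18/A) = 18 + (5 + 108/A) = 23 + 108/A)
u = I*√2419 (u = √(-2419) = I*√2419 ≈ 49.183*I)
T = 2076366/7 (T = 597*(470 + (23 + 108/28)) = 597*(470 + (23 + 108*(1/28))) = 597*(470 + (23 + 27/7)) = 597*(470 + 188/7) = 597*(3478/7) = 2076366/7 ≈ 2.9662e+5)
1/(T + u) = 1/(2076366/7 + I*√2419)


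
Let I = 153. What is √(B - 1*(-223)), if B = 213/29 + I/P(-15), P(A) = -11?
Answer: √22024717/319 ≈ 14.712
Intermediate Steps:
B = -2094/319 (B = 213/29 + 153/(-11) = 213*(1/29) + 153*(-1/11) = 213/29 - 153/11 = -2094/319 ≈ -6.5643)
√(B - 1*(-223)) = √(-2094/319 - 1*(-223)) = √(-2094/319 + 223) = √(69043/319) = √22024717/319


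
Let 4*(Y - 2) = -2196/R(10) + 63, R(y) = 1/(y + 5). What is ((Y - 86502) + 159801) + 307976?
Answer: 1492231/4 ≈ 3.7306e+5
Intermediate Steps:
R(y) = 1/(5 + y)
Y = -32869/4 (Y = 2 + (-2196/(1/(5 + 10)) + 63)/4 = 2 + (-2196/(1/15) + 63)/4 = 2 + (-2196/1/15 + 63)/4 = 2 + (-2196*15 + 63)/4 = 2 + (-122*270 + 63)/4 = 2 + (-32940 + 63)/4 = 2 + (¼)*(-32877) = 2 - 32877/4 = -32869/4 ≈ -8217.3)
((Y - 86502) + 159801) + 307976 = ((-32869/4 - 86502) + 159801) + 307976 = (-378877/4 + 159801) + 307976 = 260327/4 + 307976 = 1492231/4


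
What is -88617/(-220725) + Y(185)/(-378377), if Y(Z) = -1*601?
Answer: 102945842/255404475 ≈ 0.40307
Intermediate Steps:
Y(Z) = -601
-88617/(-220725) + Y(185)/(-378377) = -88617/(-220725) - 601/(-378377) = -88617*(-1/220725) - 601*(-1/378377) = 271/675 + 601/378377 = 102945842/255404475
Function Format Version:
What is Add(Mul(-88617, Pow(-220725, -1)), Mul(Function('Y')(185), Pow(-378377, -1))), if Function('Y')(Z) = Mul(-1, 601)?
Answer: Rational(102945842, 255404475) ≈ 0.40307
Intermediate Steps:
Function('Y')(Z) = -601
Add(Mul(-88617, Pow(-220725, -1)), Mul(Function('Y')(185), Pow(-378377, -1))) = Add(Mul(-88617, Pow(-220725, -1)), Mul(-601, Pow(-378377, -1))) = Add(Mul(-88617, Rational(-1, 220725)), Mul(-601, Rational(-1, 378377))) = Add(Rational(271, 675), Rational(601, 378377)) = Rational(102945842, 255404475)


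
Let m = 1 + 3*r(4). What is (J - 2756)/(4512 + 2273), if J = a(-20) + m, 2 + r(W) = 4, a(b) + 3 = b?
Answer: -2772/6785 ≈ -0.40855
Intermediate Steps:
a(b) = -3 + b
r(W) = 2 (r(W) = -2 + 4 = 2)
m = 7 (m = 1 + 3*2 = 1 + 6 = 7)
J = -16 (J = (-3 - 20) + 7 = -23 + 7 = -16)
(J - 2756)/(4512 + 2273) = (-16 - 2756)/(4512 + 2273) = -2772/6785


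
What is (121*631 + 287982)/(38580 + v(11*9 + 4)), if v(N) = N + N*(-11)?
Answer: 364333/37550 ≈ 9.7026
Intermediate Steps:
v(N) = -10*N (v(N) = N - 11*N = -10*N)
(121*631 + 287982)/(38580 + v(11*9 + 4)) = (121*631 + 287982)/(38580 - 10*(11*9 + 4)) = (76351 + 287982)/(38580 - 10*(99 + 4)) = 364333/(38580 - 10*103) = 364333/(38580 - 1030) = 364333/37550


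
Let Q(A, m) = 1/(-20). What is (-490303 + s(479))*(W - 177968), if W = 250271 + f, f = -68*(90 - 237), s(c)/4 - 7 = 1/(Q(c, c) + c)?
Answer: -128834808929785/3193 ≈ -4.0349e+10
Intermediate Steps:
Q(A, m) = -1/20
s(c) = 28 + 4/(-1/20 + c)
f = 9996 (f = -68*(-147) = 9996)
W = 260267 (W = 250271 + 9996 = 260267)
(-490303 + s(479))*(W - 177968) = (-490303 + 4*(13 + 140*479)/(-1 + 20*479))*(260267 - 177968) = (-490303 + 4*(13 + 67060)/(-1 + 9580))*82299 = (-490303 + 4*67073/9579)*82299 = (-490303 + 4*(1/9579)*67073)*82299 = (-490303 + 268292/9579)*82299 = -4696344145/9579*82299 = -128834808929785/3193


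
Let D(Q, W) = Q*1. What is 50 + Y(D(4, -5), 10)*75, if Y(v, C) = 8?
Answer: 650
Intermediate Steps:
D(Q, W) = Q
50 + Y(D(4, -5), 10)*75 = 50 + 8*75 = 50 + 600 = 650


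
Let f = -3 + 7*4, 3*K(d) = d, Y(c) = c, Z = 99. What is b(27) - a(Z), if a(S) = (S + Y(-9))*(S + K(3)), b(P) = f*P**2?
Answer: 9225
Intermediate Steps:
K(d) = d/3
f = 25 (f = -3 + 28 = 25)
b(P) = 25*P**2
a(S) = (1 + S)*(-9 + S) (a(S) = (S - 9)*(S + (1/3)*3) = (-9 + S)*(S + 1) = (-9 + S)*(1 + S) = (1 + S)*(-9 + S))
b(27) - a(Z) = 25*27**2 - (-9 + 99**2 - 8*99) = 25*729 - (-9 + 9801 - 792) = 18225 - 1*9000 = 18225 - 9000 = 9225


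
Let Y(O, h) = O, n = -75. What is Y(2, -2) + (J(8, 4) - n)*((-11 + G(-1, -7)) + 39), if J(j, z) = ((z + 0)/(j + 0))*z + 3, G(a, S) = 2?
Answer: 2402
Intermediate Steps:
J(j, z) = 3 + z²/j (J(j, z) = (z/j)*z + 3 = z²/j + 3 = 3 + z²/j)
Y(2, -2) + (J(8, 4) - n)*((-11 + G(-1, -7)) + 39) = 2 + ((3 + 4²/8) - 1*(-75))*((-11 + 2) + 39) = 2 + ((3 + (⅛)*16) + 75)*(-9 + 39) = 2 + ((3 + 2) + 75)*30 = 2 + (5 + 75)*30 = 2 + 80*30 = 2 + 2400 = 2402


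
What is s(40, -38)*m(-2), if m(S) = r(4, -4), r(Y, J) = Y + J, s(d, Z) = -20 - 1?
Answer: 0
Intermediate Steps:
s(d, Z) = -21
r(Y, J) = J + Y
m(S) = 0 (m(S) = -4 + 4 = 0)
s(40, -38)*m(-2) = -21*0 = 0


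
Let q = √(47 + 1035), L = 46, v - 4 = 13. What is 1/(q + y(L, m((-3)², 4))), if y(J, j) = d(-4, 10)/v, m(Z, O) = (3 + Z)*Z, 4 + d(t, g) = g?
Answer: -51/156331 + 289*√1082/312662 ≈ 0.030078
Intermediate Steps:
v = 17 (v = 4 + 13 = 17)
d(t, g) = -4 + g
m(Z, O) = Z*(3 + Z)
q = √1082 ≈ 32.894
y(J, j) = 6/17 (y(J, j) = (-4 + 10)/17 = 6*(1/17) = 6/17)
1/(q + y(L, m((-3)², 4))) = 1/(√1082 + 6/17) = 1/(6/17 + √1082)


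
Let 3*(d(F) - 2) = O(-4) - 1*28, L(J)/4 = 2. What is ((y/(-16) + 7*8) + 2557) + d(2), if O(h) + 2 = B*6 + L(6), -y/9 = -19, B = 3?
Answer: 124943/48 ≈ 2603.0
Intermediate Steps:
L(J) = 8 (L(J) = 4*2 = 8)
y = 171 (y = -9*(-19) = 171)
O(h) = 24 (O(h) = -2 + (3*6 + 8) = -2 + (18 + 8) = -2 + 26 = 24)
d(F) = ⅔ (d(F) = 2 + (24 - 1*28)/3 = 2 + (24 - 28)/3 = 2 + (⅓)*(-4) = 2 - 4/3 = ⅔)
((y/(-16) + 7*8) + 2557) + d(2) = ((171/(-16) + 7*8) + 2557) + ⅔ = ((171*(-1/16) + 56) + 2557) + ⅔ = ((-171/16 + 56) + 2557) + ⅔ = (725/16 + 2557) + ⅔ = 41637/16 + ⅔ = 124943/48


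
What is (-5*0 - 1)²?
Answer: 1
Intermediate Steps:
(-5*0 - 1)² = (0 - 1)² = (-1)² = 1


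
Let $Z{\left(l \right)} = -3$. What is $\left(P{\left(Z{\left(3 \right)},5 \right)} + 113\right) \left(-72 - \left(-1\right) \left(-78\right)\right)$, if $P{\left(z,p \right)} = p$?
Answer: $-17700$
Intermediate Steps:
$\left(P{\left(Z{\left(3 \right)},5 \right)} + 113\right) \left(-72 - \left(-1\right) \left(-78\right)\right) = \left(5 + 113\right) \left(-72 - \left(-1\right) \left(-78\right)\right) = 118 \left(-72 - 78\right) = 118 \left(-150\right) = -17700$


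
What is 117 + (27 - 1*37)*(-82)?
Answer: 937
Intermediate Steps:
117 + (27 - 1*37)*(-82) = 117 + (27 - 37)*(-82) = 117 - 10*(-82) = 117 + 820 = 937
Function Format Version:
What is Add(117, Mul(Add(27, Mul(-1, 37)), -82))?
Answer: 937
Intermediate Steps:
Add(117, Mul(Add(27, Mul(-1, 37)), -82)) = Add(117, Mul(Add(27, -37), -82)) = Add(117, Mul(-10, -82)) = Add(117, 820) = 937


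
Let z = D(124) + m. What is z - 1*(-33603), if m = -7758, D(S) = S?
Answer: 25969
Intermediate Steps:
z = -7634 (z = 124 - 7758 = -7634)
z - 1*(-33603) = -7634 - 1*(-33603) = -7634 + 33603 = 25969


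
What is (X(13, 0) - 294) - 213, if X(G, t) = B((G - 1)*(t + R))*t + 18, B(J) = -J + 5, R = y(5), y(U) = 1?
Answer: -489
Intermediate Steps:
R = 1
B(J) = 5 - J
X(G, t) = 18 + t*(5 - (1 + t)*(-1 + G)) (X(G, t) = (5 - (G - 1)*(t + 1))*t + 18 = (5 - (-1 + G)*(1 + t))*t + 18 = (5 - (1 + t)*(-1 + G))*t + 18 = t*(5 - (1 + t)*(-1 + G)) + 18 = 18 + t*(5 - (1 + t)*(-1 + G)))
(X(13, 0) - 294) - 213 = ((18 - 1*0*(-6 + 13 - 1*0 + 13*0)) - 294) - 213 = ((18 - 1*0*(-6 + 13 + 0 + 0)) - 294) - 213 = ((18 - 1*0*7) - 294) - 213 = ((18 + 0) - 294) - 213 = (18 - 294) - 213 = -276 - 213 = -489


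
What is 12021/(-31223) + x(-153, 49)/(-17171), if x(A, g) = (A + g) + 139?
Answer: -29643628/76590019 ≈ -0.38704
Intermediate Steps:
x(A, g) = 139 + A + g
12021/(-31223) + x(-153, 49)/(-17171) = 12021/(-31223) + (139 - 153 + 49)/(-17171) = 12021*(-1/31223) + 35*(-1/17171) = -12021/31223 - 5/2453 = -29643628/76590019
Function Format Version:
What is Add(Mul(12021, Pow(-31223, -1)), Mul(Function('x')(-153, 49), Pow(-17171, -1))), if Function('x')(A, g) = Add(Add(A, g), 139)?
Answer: Rational(-29643628, 76590019) ≈ -0.38704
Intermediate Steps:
Function('x')(A, g) = Add(139, A, g)
Add(Mul(12021, Pow(-31223, -1)), Mul(Function('x')(-153, 49), Pow(-17171, -1))) = Add(Mul(12021, Pow(-31223, -1)), Mul(Add(139, -153, 49), Pow(-17171, -1))) = Add(Mul(12021, Rational(-1, 31223)), Mul(35, Rational(-1, 17171))) = Add(Rational(-12021, 31223), Rational(-5, 2453)) = Rational(-29643628, 76590019)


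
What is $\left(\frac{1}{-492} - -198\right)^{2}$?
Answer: $\frac{9489682225}{242064} \approx 39203.0$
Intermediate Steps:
$\left(\frac{1}{-492} - -198\right)^{2} = \left(- \frac{1}{492} + 198\right)^{2} = \left(\frac{97415}{492}\right)^{2} = \frac{9489682225}{242064}$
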